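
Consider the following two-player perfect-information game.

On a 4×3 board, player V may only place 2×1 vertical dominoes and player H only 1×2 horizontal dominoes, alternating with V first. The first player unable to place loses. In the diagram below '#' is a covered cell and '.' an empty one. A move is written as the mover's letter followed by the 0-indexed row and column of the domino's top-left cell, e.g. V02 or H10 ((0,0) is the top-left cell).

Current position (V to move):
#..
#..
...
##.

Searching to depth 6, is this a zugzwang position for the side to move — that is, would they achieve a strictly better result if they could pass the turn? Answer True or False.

[#../#../.../##.] V move#1: V01:+1/##./##./.../##.*, V02:+1/#.#/#.#/.../##., V11:+1/#../##./.#./##., V12:+1/#../#.#/..#/##., V22:-1/#../#../..#/###
[##./##./.../##.] H move#2: H20:-1/##./##./##./##.*, H21:-1/##./##./.##/##.
[##./##./##./##.] V move#3: V02:+1/###/###/##./##.*, V12:+1/##./###/###/##., V22:+1/##./##./###/###
[###/###/##./##.] end (terminal -1, H#4); searched #../#../.../##. to 6
suppose V passes — search the same position with H to move:
pass> [#../#../.../##.] H move#1: H01:-1/###/#../.../##., H11:+1/#../###/.../##.*, H20:-1/#../#../##./##., H21:-1/#../#../.##/##.
pass> [#../###/.../##.] V move#2: V22:-1/#../###/..#/###*
pass> [#../###/..#/###] H move#3: H01:+1/###/###/..#/###*, H20:+1/#../###/###/###
pass> [###/###/..#/###] end (terminal -1, V#4); searched #../#../.../##. to 6
for V: play +1, pass -1

zugzwang(#../#../.../##., V) = False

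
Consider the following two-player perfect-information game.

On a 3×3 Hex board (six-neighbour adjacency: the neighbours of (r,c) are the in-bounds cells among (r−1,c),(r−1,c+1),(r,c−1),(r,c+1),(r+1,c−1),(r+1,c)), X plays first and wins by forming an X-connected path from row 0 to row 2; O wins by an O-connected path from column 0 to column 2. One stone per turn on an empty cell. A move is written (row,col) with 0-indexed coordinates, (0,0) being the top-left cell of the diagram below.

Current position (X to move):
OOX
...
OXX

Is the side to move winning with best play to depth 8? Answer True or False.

ply 1, X at OOX/.../OXX | (1,0)=+1→OOX/X../OXX*; (1,1)=+1→OOX/.X./OXX; (1,2)=+1→OOX/..X/OXX
ply 2, O at OOX/X../OXX | (1,1)=-1→OOX/XO./OXX*; (1,2)=-1→OOX/X.O/OXX
ply 3, X at OOX/XO./OXX | (1,2)=+1→OOX/XOX/OXX*
ply 4: OOX/XOX/OXX is terminal -1 (O); from OOX/.../OXX depth 8

X winning at [OOX/.../OXX]: True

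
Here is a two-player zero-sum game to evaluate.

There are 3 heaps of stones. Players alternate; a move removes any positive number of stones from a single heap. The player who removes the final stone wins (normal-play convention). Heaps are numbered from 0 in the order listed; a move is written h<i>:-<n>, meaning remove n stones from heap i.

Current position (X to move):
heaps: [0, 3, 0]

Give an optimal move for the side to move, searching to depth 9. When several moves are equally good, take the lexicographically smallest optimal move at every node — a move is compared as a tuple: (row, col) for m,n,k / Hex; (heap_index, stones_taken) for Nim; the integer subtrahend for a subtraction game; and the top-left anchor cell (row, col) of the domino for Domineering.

ply 1, X at (0,3,0) | h1:-1=-1→(0,2,0); h1:-2=-1→(0,1,0); h1:-3=+1→(0,0,0)*
ply 2: (0,0,0) is terminal -1 (O); from (0,3,0) depth 9

X's best at [(0,3,0)]: h1:-3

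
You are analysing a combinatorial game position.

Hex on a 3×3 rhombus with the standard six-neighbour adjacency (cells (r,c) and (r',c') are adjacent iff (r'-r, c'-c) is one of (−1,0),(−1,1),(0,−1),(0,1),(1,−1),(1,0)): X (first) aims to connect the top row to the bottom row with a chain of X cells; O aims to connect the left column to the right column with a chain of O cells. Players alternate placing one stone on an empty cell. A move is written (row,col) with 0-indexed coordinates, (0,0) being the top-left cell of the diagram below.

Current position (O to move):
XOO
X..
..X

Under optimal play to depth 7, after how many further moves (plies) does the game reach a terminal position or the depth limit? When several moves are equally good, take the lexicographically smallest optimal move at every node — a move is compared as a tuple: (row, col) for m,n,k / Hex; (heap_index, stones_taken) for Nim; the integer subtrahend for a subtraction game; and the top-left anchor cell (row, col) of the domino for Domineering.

p1 O@[XOO/X../..X]: (1,1)[XOO/XO./..X]-1* (1,2)[XOO/X.O/..X]-1 (2,0)[XOO/X../O.X]-1 (2,1)[XOO/X../.OX]-1
p2 X@[XOO/XO./..X]: (1,2)[XOO/XOX/..X]-1 (2,0)[XOO/XO./X.X]+1* (2,1)[XOO/XO./.XX]-1
p3 O@[XOO/XO./X.X] terminal -1; root [XOO/X../..X] d7

PV length from [XOO/X../..X]: 2 plies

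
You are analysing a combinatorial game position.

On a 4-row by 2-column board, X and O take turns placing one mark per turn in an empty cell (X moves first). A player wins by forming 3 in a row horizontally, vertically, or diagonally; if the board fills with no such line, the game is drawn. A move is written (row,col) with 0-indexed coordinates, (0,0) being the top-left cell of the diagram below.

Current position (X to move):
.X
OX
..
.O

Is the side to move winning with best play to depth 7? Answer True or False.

[.X/OX/../.O] X move#1: (0,0):+0/XX/OX/../.O, (2,0):+0/.X/OX/X./.O, (2,1):+1/.X/OX/.X/.O*, (3,0):+0/.X/OX/../XO
[.X/OX/.X/.O] end (terminal -1, O#2); searched .X/OX/../.O to 7

X winning at [.X/OX/../.O]: True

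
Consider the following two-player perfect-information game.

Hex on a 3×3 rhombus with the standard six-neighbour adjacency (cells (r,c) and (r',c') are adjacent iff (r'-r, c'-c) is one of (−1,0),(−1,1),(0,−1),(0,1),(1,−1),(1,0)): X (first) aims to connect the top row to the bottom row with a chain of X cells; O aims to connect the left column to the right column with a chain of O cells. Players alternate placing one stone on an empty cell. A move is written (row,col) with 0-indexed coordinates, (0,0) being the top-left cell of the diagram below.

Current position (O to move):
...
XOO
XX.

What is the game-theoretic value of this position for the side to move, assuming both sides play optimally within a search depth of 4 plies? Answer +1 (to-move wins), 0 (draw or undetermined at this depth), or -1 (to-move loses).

p1 O@[.../XOO/XX.]: (0,0)[O../XOO/XX.]-1* (0,1)[.O./XOO/XX.]-1 (0,2)[..O/XOO/XX.]-1 (2,2)[.../XOO/XXO]-1
p2 X@[O../XOO/XX.]: (0,1)[OX./XOO/XX.]+1* (0,2)[O.X/XOO/XX.]-1 (2,2)[O../XOO/XXX]-1
p3 O@[OX./XOO/XX.] terminal -1; root [.../XOO/XX.] d4

value(.../XOO/XX., O) = -1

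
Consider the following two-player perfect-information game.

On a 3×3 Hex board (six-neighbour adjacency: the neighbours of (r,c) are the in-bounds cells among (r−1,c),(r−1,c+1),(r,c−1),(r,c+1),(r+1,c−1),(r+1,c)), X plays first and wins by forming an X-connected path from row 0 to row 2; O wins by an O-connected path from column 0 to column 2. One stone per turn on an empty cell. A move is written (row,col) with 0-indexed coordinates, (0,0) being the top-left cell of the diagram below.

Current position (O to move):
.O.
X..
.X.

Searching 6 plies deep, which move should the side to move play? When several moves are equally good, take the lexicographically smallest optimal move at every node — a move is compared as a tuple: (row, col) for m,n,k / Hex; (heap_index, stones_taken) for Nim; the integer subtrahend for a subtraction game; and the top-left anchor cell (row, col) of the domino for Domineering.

O's best at [.O./X../.X.]: (1,1)

[.O./X../.X.] O move#1: (0,0):-1/OO./X../.X., (0,2):-1/.OO/X../.X., (1,1):+1/.O./XO./.X.*, (1,2):-1/.O./X.O/.X., (2,0):-1/.O./X../OX., (2,2):-1/.O./X../.XO
[.O./XO./.X.] X move#2: (0,0):-1/XO./XO./.X.*, (0,2):-1/.OX/XO./.X., (1,2):-1/.O./XOX/.X., (2,0):-1/.O./XO./XX., (2,2):-1/.O./XO./.XX
[XO./XO./.X.] O move#3: (0,2):-1/XOO/XO./.X., (1,2):-1/XO./XOO/.X., (2,0):+1/XO./XO./OX.*, (2,2):-1/XO./XO./.XO
[XO./XO./OX.] X move#4: (0,2):-1/XOX/XO./OX.*, (1,2):-1/XO./XOX/OX., (2,2):-1/XO./XO./OXX
[XOX/XO./OX.] O move#5: (1,2):+1/XOX/XOO/OX.*, (2,2):-1/XOX/XO./OXO
[XOX/XOO/OX.] end (terminal -1, X#6); searched .O./X../.X. to 6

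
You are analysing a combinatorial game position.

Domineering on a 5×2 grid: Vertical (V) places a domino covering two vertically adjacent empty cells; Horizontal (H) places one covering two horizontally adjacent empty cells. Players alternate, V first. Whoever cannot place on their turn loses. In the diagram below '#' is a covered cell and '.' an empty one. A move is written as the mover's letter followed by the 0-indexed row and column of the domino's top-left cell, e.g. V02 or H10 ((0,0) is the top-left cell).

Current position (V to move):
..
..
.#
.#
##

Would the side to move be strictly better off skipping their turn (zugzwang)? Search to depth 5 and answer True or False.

zugzwang(../../.#/.#/##, V) = False

[../../.#/.#/##] V move#1: V00:+1/#./#./.#/.#/##*, V01:+1/.#/.#/.#/.#/##, V10:-1/../#./##/.#/##, V20:-1/../../##/##/##
[#./#./.#/.#/##] end (terminal -1, H#2); searched ../../.#/.#/## to 5
suppose V passes — search the same position with H to move:
pass> [../../.#/.#/##] H move#1: H00:-1/##/../.#/.#/##, H10:+1/../##/.#/.#/##*
pass> [../##/.#/.#/##] V move#2: V20:-1/../##/##/##/##*
pass> [../##/##/##/##] H move#3: H00:+1/##/##/##/##/##*
pass> [##/##/##/##/##] end (terminal -1, V#4); searched ../../.#/.#/## to 5
for V: play +1, pass -1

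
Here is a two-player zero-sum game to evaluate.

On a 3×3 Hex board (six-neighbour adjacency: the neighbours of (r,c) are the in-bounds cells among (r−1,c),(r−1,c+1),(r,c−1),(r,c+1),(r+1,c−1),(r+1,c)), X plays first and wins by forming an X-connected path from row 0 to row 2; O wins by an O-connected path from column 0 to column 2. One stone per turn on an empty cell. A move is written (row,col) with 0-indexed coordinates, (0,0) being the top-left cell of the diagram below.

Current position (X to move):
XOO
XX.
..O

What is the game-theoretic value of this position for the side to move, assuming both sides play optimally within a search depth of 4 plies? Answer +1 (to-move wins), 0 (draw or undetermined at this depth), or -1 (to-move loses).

p1 X@[XOO/XX./..O]: (1,2)[XOO/XXX/..O]+1* (2,0)[XOO/XX./X.O]+1 (2,1)[XOO/XX./.XO]+1
p2 O@[XOO/XXX/..O]: (2,0)[XOO/XXX/O.O]-1* (2,1)[XOO/XXX/.OO]-1
p3 X@[XOO/XXX/O.O]: (2,1)[XOO/XXX/OXO]+1*
p4 O@[XOO/XXX/OXO] terminal -1; root [XOO/XX./..O] d4

value(XOO/XX./..O, X) = +1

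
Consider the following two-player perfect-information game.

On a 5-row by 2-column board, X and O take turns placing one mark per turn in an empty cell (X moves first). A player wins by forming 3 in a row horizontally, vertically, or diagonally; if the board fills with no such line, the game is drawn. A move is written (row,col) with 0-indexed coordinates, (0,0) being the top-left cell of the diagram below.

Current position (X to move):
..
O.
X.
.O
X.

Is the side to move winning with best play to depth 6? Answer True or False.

X winning at [../O./X./.O/X.]: True

ply 1, X at ../O./X./.O/X. | (0,0)=+0→X./O./X./.O/X.; (0,1)=+0→.X/O./X./.O/X.; (1,1)=+0→../OX/X./.O/X.; (2,1)=+0→../O./XX/.O/X.; (3,0)=+1→../O./X./XO/X.*; (4,1)=+0→../O./X./.O/XX
ply 2: ../O./X./XO/X. is terminal -1 (O); from ../O./X./.O/X. depth 6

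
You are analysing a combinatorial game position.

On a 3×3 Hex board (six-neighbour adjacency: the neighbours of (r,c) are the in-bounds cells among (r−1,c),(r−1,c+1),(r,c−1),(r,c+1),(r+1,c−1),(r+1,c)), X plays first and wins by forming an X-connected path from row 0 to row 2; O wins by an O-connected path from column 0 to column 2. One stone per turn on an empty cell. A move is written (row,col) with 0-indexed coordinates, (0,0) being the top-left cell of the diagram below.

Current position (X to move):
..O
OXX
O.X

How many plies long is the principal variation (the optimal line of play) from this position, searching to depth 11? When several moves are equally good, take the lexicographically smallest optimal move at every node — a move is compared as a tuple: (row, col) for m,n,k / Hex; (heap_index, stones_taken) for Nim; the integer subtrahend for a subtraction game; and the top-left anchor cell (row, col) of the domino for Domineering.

ply 1, X at ..O/OXX/O.X | (0,0)=-1→X.O/OXX/O.X; (0,1)=+1→.XO/OXX/O.X*; (2,1)=-1→..O/OXX/OXX
ply 2: .XO/OXX/O.X is terminal -1 (O); from ..O/OXX/O.X depth 11

PV length from [..O/OXX/O.X]: 1 ply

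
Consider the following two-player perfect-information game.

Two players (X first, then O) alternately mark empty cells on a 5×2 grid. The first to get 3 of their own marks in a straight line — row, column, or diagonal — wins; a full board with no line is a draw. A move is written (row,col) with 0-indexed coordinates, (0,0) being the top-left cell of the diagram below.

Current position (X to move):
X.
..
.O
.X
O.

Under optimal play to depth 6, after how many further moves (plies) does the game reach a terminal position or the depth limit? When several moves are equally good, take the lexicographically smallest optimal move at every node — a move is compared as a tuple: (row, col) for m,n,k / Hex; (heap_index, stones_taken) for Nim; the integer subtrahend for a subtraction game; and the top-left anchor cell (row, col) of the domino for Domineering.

p1 X@[X./../.O/.X/O.]: (0,1)[XX/../.O/.X/O.]+0* (1,0)[X./X./.O/.X/O.]+0 (1,1)[X./.X/.O/.X/O.]+0 (2,0)[X./../XO/.X/O.]+0 (3,0)[X./../.O/XX/O.]+0 (4,1)[X./../.O/.X/OX]+0
p2 O@[XX/../.O/.X/O.]: (1,0)[XX/O./.O/.X/O.]+0* (1,1)[XX/.O/.O/.X/O.]+0 (2,0)[XX/../OO/.X/O.]+0 (3,0)[XX/../.O/OX/O.]+0 (4,1)[XX/../.O/.X/OO]+0
p3 X@[XX/O./.O/.X/O.]: (1,1)[XX/OX/.O/.X/O.]+0* (2,0)[XX/O./XO/.X/O.]+0 (3,0)[XX/O./.O/XX/O.]+0 (4,1)[XX/O./.O/.X/OX]+0
p4 O@[XX/OX/.O/.X/O.]: (2,0)[XX/OX/OO/.X/O.]+0* (3,0)[XX/OX/.O/OX/O.]+0 (4,1)[XX/OX/.O/.X/OO]+0
p5 X@[XX/OX/OO/.X/O.]: (3,0)[XX/OX/OO/XX/O.]+0* (4,1)[XX/OX/OO/.X/OX]-1
p6 O@[XX/OX/OO/XX/O.]: (4,1)[XX/OX/OO/XX/OO]+0*
p7 X@[XX/OX/OO/XX/OO] terminal +0; root [X./../.O/.X/O.] d6

PV length from [X./../.O/.X/O.]: 6 plies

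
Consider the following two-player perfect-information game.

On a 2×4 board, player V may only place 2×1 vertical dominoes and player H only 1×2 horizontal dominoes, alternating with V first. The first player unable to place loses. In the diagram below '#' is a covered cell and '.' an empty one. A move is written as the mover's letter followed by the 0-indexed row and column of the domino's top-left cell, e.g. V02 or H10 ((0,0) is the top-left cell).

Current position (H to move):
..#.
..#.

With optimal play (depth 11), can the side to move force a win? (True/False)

ply 1, H at ..#./..#. | H00=+1→###./..#.*; H10=+1→..#./###.
ply 2, V at ###./..#. | V03=-1→####/..##*
ply 3, H at ####/..## | H10=+1→####/####*
ply 4: ####/#### is terminal -1 (V); from ..#./..#. depth 11

H winning at [..#./..#.]: True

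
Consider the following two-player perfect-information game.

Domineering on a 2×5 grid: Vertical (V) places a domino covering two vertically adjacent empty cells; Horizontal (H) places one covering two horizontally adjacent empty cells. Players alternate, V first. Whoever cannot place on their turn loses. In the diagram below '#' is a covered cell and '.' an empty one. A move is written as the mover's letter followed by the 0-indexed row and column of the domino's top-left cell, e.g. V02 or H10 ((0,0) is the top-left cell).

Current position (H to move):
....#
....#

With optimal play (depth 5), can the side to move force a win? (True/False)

H winning at [....#/....#]: True

p1 H@[....#/....#]: H00[##..#/....#]-1 H01[.##.#/....#]+1* H02[..###/....#]-1 H10[....#/##..#]-1 H11[....#/.##.#]+1 H12[....#/..###]-1
p2 V@[.##.#/....#]: V00[###.#/#...#]-1* V03[.####/...##]-1
p3 H@[###.#/#...#]: H11[###.#/###.#]-1 H12[###.#/#.###]+1*
p4 V@[###.#/#.###] terminal -1; root [....#/....#] d5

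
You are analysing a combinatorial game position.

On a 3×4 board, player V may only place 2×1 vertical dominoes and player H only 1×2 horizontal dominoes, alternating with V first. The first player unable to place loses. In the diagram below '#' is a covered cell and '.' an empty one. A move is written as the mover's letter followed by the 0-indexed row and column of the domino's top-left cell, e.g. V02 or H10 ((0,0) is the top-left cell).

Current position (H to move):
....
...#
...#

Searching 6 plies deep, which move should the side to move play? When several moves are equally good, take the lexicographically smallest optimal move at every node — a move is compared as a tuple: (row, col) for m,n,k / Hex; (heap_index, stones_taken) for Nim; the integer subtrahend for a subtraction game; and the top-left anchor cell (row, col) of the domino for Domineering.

H's best at [..../...#/...#]: H10

[..../...#/...#] H move#1: H00:-1/##../...#/...#, H01:-1/.##./...#/...#, H02:-1/..##/...#/...#, H10:+1/..../##.#/...#*, H11:+1/..../.###/...#, H20:-1/..../...#/##.#, H21:-1/..../...#/.###
[..../##.#/...#] V move#2: V02:-1/..#./####/...#*, V12:-1/..../####/..##
[..#./####/...#] H move#3: H00:+1/###./####/...#*, H20:+1/..#./####/##.#, H21:+1/..#./####/.###
[###./####/...#] end (terminal -1, V#4); searched ..../...#/...# to 6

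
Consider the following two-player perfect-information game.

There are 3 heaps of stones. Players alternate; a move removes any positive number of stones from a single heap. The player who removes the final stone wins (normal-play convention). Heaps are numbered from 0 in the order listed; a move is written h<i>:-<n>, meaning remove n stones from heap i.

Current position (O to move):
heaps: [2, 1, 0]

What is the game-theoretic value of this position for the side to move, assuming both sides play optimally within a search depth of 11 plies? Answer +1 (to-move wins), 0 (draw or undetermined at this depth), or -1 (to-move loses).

ply 1, O at (2,1,0) | h0:-1=+1→(1,1,0)*; h0:-2=-1→(0,1,0); h1:-1=-1→(2,0,0)
ply 2, X at (1,1,0) | h0:-1=-1→(0,1,0)*; h1:-1=-1→(1,0,0)
ply 3, O at (0,1,0) | h1:-1=+1→(0,0,0)*
ply 4: (0,0,0) is terminal -1 (X); from (2,1,0) depth 11

value((2,1,0), O) = +1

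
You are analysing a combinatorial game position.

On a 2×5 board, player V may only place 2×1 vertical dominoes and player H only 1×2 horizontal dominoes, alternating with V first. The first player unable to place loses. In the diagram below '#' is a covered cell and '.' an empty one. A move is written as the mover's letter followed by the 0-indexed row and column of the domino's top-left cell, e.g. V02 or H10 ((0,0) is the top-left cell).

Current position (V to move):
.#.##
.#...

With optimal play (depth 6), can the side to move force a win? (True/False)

p1 V@[.#.##/.#...]: V00[##.##/##...]-1 V02[.####/.##..]+1*
p2 H@[.####/.##..]: H13[.####/.####]-1*
p3 V@[.####/.####]: V00[#####/#####]+1*
p4 H@[#####/#####] terminal -1; root [.#.##/.#...] d6

V winning at [.#.##/.#...]: True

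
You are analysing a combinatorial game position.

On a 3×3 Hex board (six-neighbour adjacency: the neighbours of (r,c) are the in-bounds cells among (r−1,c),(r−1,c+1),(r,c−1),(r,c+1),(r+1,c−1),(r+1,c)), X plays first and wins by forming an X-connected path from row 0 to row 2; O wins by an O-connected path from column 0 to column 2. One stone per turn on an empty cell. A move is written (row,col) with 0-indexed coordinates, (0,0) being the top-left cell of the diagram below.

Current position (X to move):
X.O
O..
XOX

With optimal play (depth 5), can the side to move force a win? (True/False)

X winning at [X.O/O../XOX]: False

ply 1, X at X.O/O../XOX | (0,1)=-1→XXO/O../XOX*; (1,1)=-1→X.O/OX./XOX; (1,2)=-1→X.O/O.X/XOX
ply 2, O at XXO/O../XOX | (1,1)=+1→XXO/OO./XOX*; (1,2)=-1→XXO/O.O/XOX
ply 3: XXO/OO./XOX is terminal -1 (X); from X.O/O../XOX depth 5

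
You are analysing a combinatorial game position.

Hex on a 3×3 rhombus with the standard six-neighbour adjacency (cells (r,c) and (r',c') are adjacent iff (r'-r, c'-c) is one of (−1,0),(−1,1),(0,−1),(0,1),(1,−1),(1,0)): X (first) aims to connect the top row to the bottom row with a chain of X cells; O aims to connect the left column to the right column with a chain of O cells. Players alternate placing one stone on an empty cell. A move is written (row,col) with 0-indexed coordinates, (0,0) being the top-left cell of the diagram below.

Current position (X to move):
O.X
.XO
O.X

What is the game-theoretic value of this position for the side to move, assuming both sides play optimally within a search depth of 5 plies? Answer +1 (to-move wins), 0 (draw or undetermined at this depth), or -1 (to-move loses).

value(O.X/.XO/O.X, X) = +1

[O.X/.XO/O.X] X move#1: (0,1):-1/OXX/.XO/O.X, (1,0):-1/O.X/XXO/O.X, (2,1):+1/O.X/.XO/OXX*
[O.X/.XO/OXX] end (terminal -1, O#2); searched O.X/.XO/O.X to 5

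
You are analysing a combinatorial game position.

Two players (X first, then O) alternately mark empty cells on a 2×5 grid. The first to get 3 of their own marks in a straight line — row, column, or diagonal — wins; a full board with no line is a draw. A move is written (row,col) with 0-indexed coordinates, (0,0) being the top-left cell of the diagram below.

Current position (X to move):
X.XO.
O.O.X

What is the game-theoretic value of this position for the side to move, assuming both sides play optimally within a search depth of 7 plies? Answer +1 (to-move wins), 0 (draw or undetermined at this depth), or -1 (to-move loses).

value(X.XO./O.O.X, X) = +1

p1 X@[X.XO./O.O.X]: (0,1)[XXXO./O.O.X]+1* (0,4)[X.XOX/O.O.X]-1 (1,1)[X.XO./OXO.X]+0 (1,3)[X.XO./O.OXX]-1
p2 O@[XXXO./O.O.X] terminal -1; root [X.XO./O.O.X] d7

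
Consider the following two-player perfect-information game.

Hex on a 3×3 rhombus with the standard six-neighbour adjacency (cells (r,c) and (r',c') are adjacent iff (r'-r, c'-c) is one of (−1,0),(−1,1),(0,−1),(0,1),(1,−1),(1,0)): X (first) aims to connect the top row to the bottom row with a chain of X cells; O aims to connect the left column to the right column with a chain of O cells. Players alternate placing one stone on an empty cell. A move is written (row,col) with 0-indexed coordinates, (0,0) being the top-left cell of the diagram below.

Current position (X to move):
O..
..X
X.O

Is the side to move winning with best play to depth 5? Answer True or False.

X winning at [O../..X/X.O]: True

ply 1, X at O../..X/X.O | (0,1)=+1→OX./..X/X.O*; (0,2)=+1→O.X/..X/X.O; (1,0)=+1→O../X.X/X.O; (1,1)=+1→O../.XX/X.O; (2,1)=+1→O../..X/XXO
ply 2, O at OX./..X/X.O | (0,2)=-1→OXO/..X/X.O*; (1,0)=-1→OX./O.X/X.O; (1,1)=-1→OX./.OX/X.O; (2,1)=-1→OX./..X/XOO
ply 3, X at OXO/..X/X.O | (1,0)=+1→OXO/X.X/X.O*; (1,1)=+1→OXO/.XX/X.O; (2,1)=+1→OXO/..X/XXO
ply 4: OXO/X.X/X.O is terminal -1 (O); from O../..X/X.O depth 5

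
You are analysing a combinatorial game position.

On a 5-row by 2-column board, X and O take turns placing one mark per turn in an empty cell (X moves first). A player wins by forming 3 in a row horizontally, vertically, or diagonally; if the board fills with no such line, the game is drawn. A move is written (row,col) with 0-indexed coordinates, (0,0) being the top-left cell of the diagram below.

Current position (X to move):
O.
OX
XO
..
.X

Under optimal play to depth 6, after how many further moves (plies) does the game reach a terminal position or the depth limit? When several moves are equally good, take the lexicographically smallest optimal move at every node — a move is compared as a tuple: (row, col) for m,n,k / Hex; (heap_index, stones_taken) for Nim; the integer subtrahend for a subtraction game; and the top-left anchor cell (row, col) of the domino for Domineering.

[O./OX/XO/../.X] X move#1: (0,1):+0/OX/OX/XO/../.X*, (3,0):+0/O./OX/XO/X./.X, (3,1):+0/O./OX/XO/.X/.X, (4,0):+0/O./OX/XO/../XX
[OX/OX/XO/../.X] O move#2: (3,0):+0/OX/OX/XO/O./.X*, (3,1):+0/OX/OX/XO/.O/.X, (4,0):+0/OX/OX/XO/../OX
[OX/OX/XO/O./.X] X move#3: (3,1):+0/OX/OX/XO/OX/.X*, (4,0):+0/OX/OX/XO/O./XX
[OX/OX/XO/OX/.X] O move#4: (4,0):+0/OX/OX/XO/OX/OX*
[OX/OX/XO/OX/OX] end (terminal +0, X#5); searched O./OX/XO/../.X to 6

PV length from [O./OX/XO/../.X]: 4 plies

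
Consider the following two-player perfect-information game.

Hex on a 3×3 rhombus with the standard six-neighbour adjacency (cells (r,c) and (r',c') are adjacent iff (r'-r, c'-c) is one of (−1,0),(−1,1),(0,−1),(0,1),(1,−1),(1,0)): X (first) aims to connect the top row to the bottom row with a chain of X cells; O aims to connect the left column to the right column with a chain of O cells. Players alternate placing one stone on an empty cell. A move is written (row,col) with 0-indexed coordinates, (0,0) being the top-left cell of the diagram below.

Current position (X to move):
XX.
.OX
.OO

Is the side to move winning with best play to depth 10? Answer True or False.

X winning at [XX./.OX/.OO]: False

ply 1, X at XX./.OX/.OO | (0,2)=-1→XXX/.OX/.OO*; (1,0)=-1→XX./XOX/.OO; (2,0)=-1→XX./.OX/XOO
ply 2, O at XXX/.OX/.OO | (1,0)=+1→XXX/OOX/.OO*; (2,0)=+1→XXX/.OX/OOO
ply 3: XXX/OOX/.OO is terminal -1 (X); from XX./.OX/.OO depth 10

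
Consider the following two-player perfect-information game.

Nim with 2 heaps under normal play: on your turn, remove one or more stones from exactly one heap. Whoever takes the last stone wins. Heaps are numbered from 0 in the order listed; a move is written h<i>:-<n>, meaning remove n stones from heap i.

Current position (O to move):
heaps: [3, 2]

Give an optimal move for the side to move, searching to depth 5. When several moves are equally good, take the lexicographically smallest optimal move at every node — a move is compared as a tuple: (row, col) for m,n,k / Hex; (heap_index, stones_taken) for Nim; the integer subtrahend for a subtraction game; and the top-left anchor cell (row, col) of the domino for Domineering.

p1 O@[(3,2)]: h0:-1[(2,2)]+1* h0:-2[(1,2)]-1 h0:-3[(0,2)]-1 h1:-1[(3,1)]-1 h1:-2[(3,0)]-1
p2 X@[(2,2)]: h0:-1[(1,2)]-1* h0:-2[(0,2)]-1 h1:-1[(2,1)]-1 h1:-2[(2,0)]-1
p3 O@[(1,2)]: h0:-1[(0,2)]-1 h1:-1[(1,1)]+1* h1:-2[(1,0)]-1
p4 X@[(1,1)]: h0:-1[(0,1)]-1* h1:-1[(1,0)]-1
p5 O@[(0,1)]: h1:-1[(0,0)]+1*
p6 X@[(0,0)] terminal -1; root [(3,2)] d5

O's best at [(3,2)]: h0:-1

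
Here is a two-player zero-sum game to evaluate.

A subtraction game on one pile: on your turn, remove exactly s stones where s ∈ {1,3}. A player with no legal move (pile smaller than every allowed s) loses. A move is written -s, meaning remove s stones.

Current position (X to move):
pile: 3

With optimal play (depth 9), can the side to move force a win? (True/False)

X winning at [3]: True

p1 X@[3]: -1[2]+1* -3[0]+1
p2 O@[2]: -1[1]-1*
p3 X@[1]: -1[0]+1*
p4 O@[0] terminal -1; root [3] d9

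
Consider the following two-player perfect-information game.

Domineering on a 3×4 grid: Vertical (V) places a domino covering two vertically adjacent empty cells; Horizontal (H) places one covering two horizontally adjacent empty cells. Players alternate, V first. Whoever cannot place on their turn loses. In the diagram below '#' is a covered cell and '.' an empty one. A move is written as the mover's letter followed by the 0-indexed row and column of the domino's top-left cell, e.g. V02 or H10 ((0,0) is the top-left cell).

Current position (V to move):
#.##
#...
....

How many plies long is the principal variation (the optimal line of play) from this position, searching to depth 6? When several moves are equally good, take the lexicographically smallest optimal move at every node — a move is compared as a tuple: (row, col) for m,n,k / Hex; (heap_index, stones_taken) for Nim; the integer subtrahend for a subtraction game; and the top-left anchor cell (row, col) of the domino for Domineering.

[#.##/#.../....] V move#1: V01:-1/####/##../...., V11:-1/#.##/##../.#.., V12:+1/#.##/#.#./..#.*, V13:-1/#.##/#..#/...#
[#.##/#.#./..#.] H move#2: H20:-1/#.##/#.#./###.*
[#.##/#.#./###.] V move#3: V01:+1/####/###./###.*, V13:+1/#.##/#.##/####
[####/###./###.] end (terminal -1, H#4); searched #.##/#.../.... to 6

PV length from [#.##/#.../....]: 3 plies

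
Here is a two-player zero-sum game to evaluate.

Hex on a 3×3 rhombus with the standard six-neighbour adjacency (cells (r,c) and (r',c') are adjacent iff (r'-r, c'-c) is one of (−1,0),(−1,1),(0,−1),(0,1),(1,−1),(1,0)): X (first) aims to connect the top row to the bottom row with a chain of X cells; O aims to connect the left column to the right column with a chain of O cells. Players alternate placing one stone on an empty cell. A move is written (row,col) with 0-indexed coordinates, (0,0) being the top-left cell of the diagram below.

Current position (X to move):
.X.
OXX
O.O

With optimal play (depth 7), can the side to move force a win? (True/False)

X winning at [.X./OXX/O.O]: True

p1 X@[.X./OXX/O.O]: (0,0)[XX./OXX/O.O]-1 (0,2)[.XX/OXX/O.O]-1 (2,1)[.X./OXX/OXO]+1*
p2 O@[.X./OXX/OXO] terminal -1; root [.X./OXX/O.O] d7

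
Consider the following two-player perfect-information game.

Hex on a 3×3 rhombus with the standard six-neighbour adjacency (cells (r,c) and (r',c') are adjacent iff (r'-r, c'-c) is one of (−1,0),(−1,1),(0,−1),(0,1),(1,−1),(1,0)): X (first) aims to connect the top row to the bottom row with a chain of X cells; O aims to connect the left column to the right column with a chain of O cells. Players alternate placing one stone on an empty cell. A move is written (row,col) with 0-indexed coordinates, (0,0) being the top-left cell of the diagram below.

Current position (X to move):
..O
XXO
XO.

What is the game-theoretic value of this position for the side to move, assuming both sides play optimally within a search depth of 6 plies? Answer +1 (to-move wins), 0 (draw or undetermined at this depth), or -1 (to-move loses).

value(..O/XXO/XO., X) = +1

[..O/XXO/XO.] X move#1: (0,0):+1/X.O/XXO/XO.*, (0,1):+1/.XO/XXO/XO., (2,2):+1/..O/XXO/XOX
[X.O/XXO/XO.] end (terminal -1, O#2); searched ..O/XXO/XO. to 6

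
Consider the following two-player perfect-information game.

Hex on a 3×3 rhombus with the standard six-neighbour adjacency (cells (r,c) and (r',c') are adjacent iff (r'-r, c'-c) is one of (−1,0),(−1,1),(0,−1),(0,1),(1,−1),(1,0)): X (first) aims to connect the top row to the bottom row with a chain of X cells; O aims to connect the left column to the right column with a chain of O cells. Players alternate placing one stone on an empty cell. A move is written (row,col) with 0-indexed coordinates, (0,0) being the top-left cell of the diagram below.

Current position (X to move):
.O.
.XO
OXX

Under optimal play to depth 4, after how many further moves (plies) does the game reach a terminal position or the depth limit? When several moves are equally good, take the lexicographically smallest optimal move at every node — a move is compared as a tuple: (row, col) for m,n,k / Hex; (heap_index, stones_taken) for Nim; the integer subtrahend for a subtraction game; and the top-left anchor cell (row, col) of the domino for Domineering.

PV length from [.O./.XO/OXX]: 3 plies

ply 1, X at .O./.XO/OXX | (0,0)=+1→XO./.XO/OXX*; (0,2)=+1→.OX/.XO/OXX; (1,0)=+1→.O./XXO/OXX
ply 2, O at XO./.XO/OXX | (0,2)=-1→XOO/.XO/OXX*; (1,0)=-1→XO./OXO/OXX
ply 3, X at XOO/.XO/OXX | (1,0)=+1→XOO/XXO/OXX*
ply 4: XOO/XXO/OXX is terminal -1 (O); from .O./.XO/OXX depth 4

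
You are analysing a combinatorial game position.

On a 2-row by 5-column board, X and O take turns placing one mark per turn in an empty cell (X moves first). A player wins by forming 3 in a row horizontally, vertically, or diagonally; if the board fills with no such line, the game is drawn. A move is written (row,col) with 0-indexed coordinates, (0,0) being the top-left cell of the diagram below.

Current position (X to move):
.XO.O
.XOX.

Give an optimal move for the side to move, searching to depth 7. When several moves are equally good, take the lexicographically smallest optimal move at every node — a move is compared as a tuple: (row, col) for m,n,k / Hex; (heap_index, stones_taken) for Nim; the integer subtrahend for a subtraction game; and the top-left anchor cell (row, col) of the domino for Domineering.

X's best at [.XO.O/.XOX.]: (0,3)

ply 1, X at .XO.O/.XOX. | (0,0)=-1→XXO.O/.XOX.; (0,3)=+0→.XOXO/.XOX.*; (1,0)=-1→.XO.O/XXOX.; (1,4)=-1→.XO.O/.XOXX
ply 2, O at .XOXO/.XOX. | (0,0)=+0→OXOXO/.XOX.*; (1,0)=+0→.XOXO/OXOX.; (1,4)=+0→.XOXO/.XOXO
ply 3, X at OXOXO/.XOX. | (1,0)=+0→OXOXO/XXOX.*; (1,4)=+0→OXOXO/.XOXX
ply 4, O at OXOXO/XXOX. | (1,4)=+0→OXOXO/XXOXO*
ply 5: OXOXO/XXOXO is terminal +0 (X); from .XO.O/.XOX. depth 7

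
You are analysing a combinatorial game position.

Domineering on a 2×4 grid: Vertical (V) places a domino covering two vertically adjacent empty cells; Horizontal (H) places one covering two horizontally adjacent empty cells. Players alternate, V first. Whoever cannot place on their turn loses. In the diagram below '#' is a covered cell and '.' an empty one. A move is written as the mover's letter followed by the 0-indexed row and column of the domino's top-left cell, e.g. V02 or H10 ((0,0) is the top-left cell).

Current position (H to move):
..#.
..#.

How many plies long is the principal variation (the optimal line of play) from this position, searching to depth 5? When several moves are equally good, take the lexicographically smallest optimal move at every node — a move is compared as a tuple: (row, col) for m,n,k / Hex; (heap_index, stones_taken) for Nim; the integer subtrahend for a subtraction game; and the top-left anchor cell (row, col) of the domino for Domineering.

PV length from [..#./..#.]: 3 plies

p1 H@[..#./..#.]: H00[###./..#.]+1* H10[..#./###.]+1
p2 V@[###./..#.]: V03[####/..##]-1*
p3 H@[####/..##]: H10[####/####]+1*
p4 V@[####/####] terminal -1; root [..#./..#.] d5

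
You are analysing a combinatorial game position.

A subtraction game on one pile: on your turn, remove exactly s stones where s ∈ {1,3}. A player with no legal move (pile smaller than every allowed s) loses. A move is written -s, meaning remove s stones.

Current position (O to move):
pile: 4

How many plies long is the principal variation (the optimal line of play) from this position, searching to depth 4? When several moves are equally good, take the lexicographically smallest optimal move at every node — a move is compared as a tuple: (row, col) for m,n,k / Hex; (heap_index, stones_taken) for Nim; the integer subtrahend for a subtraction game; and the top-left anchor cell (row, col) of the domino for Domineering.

p1 O@[4]: -1[3]-1* -3[1]-1
p2 X@[3]: -1[2]+1* -3[0]+1
p3 O@[2]: -1[1]-1*
p4 X@[1]: -1[0]+1*
p5 O@[0] terminal -1; root [4] d4

PV length from [4]: 4 plies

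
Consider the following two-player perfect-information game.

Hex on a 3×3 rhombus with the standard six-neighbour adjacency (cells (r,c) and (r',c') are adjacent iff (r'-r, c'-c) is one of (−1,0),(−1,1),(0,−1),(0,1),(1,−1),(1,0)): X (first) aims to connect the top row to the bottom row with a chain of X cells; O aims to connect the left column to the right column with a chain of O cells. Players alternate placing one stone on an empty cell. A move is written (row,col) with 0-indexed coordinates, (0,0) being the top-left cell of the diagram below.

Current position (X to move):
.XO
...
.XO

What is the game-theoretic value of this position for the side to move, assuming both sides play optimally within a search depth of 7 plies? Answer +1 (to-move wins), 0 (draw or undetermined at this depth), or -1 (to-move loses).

[.XO/.../.XO] X move#1: (0,0):-1/XXO/.../.XO, (1,0):+1/.XO/X../.XO*, (1,1):+1/.XO/.X./.XO, (1,2):-1/.XO/..X/.XO, (2,0):+1/.XO/.../XXO
[.XO/X../.XO] O move#2: (0,0):-1/OXO/X../.XO*, (1,1):-1/.XO/XO./.XO, (1,2):-1/.XO/X.O/.XO, (2,0):-1/.XO/X../OXO
[OXO/X../.XO] X move#3: (1,1):+1/OXO/XX./.XO*, (1,2):+1/OXO/X.X/.XO, (2,0):+1/OXO/X../XXO
[OXO/XX./.XO] end (terminal -1, O#4); searched .XO/.../.XO to 7

value(.XO/.../.XO, X) = +1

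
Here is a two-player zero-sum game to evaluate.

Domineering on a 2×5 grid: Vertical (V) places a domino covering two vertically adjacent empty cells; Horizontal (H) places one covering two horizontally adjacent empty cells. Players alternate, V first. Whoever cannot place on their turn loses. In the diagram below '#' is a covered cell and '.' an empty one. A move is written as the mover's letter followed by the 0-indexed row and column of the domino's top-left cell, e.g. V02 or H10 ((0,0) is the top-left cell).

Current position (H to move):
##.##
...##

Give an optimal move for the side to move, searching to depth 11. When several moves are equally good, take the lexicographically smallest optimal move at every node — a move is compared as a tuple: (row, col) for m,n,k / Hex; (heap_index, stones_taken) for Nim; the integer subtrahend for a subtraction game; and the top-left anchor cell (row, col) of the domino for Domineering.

H's best at [##.##/...##]: H11

ply 1, H at ##.##/...## | H10=-1→##.##/##.##; H11=+1→##.##/.####*
ply 2: ##.##/.#### is terminal -1 (V); from ##.##/...## depth 11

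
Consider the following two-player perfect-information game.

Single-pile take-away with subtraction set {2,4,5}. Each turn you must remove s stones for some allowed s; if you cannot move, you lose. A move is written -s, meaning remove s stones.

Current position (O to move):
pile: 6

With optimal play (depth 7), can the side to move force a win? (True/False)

p1 O@[6]: -2[4]-1 -4[2]-1 -5[1]+1*
p2 X@[1] terminal -1; root [6] d7

O winning at [6]: True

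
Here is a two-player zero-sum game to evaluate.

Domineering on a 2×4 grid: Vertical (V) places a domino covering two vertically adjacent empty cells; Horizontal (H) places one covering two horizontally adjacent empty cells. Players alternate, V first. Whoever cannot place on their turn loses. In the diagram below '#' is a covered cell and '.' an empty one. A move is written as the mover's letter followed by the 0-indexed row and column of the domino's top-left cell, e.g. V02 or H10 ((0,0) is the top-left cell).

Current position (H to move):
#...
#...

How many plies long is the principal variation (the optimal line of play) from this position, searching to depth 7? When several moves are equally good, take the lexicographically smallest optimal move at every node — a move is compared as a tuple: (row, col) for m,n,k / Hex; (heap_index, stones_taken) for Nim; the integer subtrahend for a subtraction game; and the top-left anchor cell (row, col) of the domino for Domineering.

PV length from [#.../#...]: 3 plies

[#.../#...] H move#1: H01:+1/###./#...*, H02:+1/#.##/#..., H11:+1/#.../###., H12:+1/#.../#.##
[###./#...] V move#2: V03:-1/####/#..#*
[####/#..#] H move#3: H11:+1/####/####*
[####/####] end (terminal -1, V#4); searched #.../#... to 7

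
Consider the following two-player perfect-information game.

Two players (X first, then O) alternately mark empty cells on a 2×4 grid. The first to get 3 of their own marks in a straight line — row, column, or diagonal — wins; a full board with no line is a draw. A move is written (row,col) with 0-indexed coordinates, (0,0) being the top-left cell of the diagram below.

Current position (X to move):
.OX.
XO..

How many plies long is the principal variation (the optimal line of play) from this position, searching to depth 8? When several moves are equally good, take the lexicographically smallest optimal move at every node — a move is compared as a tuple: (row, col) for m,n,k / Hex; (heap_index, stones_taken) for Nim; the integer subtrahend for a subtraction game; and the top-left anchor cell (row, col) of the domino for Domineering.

[.OX./XO..] X move#1: (0,0):+0/XOX./XO..*, (0,3):+0/.OXX/XO.., (1,2):+0/.OX./XOX., (1,3):+0/.OX./XO.X
[XOX./XO..] O move#2: (0,3):+0/XOXO/XO..*, (1,2):+0/XOX./XOO., (1,3):+0/XOX./XO.O
[XOXO/XO..] X move#3: (1,2):+0/XOXO/XOX.*, (1,3):+0/XOXO/XO.X
[XOXO/XOX.] O move#4: (1,3):+0/XOXO/XOXO*
[XOXO/XOXO] end (terminal +0, X#5); searched .OX./XO.. to 8

PV length from [.OX./XO..]: 4 plies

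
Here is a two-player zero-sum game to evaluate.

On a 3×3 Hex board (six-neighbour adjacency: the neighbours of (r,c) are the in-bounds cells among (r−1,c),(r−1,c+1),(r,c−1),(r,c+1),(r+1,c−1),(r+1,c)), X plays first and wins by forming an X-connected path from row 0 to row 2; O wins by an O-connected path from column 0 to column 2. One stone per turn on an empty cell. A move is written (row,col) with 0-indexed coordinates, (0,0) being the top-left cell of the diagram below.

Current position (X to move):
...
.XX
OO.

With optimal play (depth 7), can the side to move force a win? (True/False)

p1 X@[.../.XX/OO.]: (0,0)[X../.XX/OO.]-1 (0,1)[.X./.XX/OO.]-1 (0,2)[..X/.XX/OO.]-1 (1,0)[.../XXX/OO.]-1 (2,2)[.../.XX/OOX]+1*
p2 O@[.../.XX/OOX]: (0,0)[O../.XX/OOX]-1* (0,1)[.O./.XX/OOX]-1 (0,2)[..O/.XX/OOX]-1 (1,0)[.../OXX/OOX]-1
p3 X@[O../.XX/OOX]: (0,1)[OX./.XX/OOX]+1* (0,2)[O.X/.XX/OOX]+1 (1,0)[O../XXX/OOX]+1
p4 O@[OX./.XX/OOX] terminal -1; root [.../.XX/OO.] d7

X winning at [.../.XX/OO.]: True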